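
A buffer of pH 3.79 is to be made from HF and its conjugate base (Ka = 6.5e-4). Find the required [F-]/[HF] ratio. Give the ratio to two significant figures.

pKa = -log(6.5 × 10^-4) = 3.187
pH = pKa + log(r) ⇒ log(r) = 3.79 − 3.187 = +0.603
r = [F-]/[HF] = 10^(+0.603) = 4.01

ratio = 4.0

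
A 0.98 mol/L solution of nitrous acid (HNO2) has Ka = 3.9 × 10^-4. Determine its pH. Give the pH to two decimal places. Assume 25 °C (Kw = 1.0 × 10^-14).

HNO2 ⇌ NO2- + H+
Ka = x²/(0.98 − x) = 3.9 × 10^-4
Neglecting x in the denominator: x = √(3.9 × 10^-4 × 0.98) = 1.95 × 10^-2 M
(x/C₀ = 2% < 5%, so the approximation holds.)
pH = −log(1.95 × 10^-2) = 1.71

pH = 1.71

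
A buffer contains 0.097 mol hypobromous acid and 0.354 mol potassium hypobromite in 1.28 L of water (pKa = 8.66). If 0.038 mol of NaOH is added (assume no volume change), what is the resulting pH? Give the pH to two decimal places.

pH = 9.48

OH- converts HOBr to OBr-: HOBr → 0.059 mol, OBr- → 0.392 mol.
pH = pKa + log([A⁻]/[HA]) = 8.66 + log(0.392/0.059) = 8.66 +0.822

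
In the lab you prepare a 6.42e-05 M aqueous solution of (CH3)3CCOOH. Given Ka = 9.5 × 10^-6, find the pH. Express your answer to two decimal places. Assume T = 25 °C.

pH = 4.69

(CH3)3CCOOH ⇌ (CH3)3CCOO- + H+
Ka = [H+]²/(6.42e-05 − [H+]) = 9.5 × 10^-6
[H+] is not negligible relative to C₀; solve [H+]² + 9.5e-06·[H+] − 6.1e-10 = 0.
[H+] = [−9.5e-06 + √(9.5e-06² + 2.44e-09)]/2 = 2.04 × 10^-5 M
pH = −log[H+] = −log(2.04 × 10^-5) = 4.69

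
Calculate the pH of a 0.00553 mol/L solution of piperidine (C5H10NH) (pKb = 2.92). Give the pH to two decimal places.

pH = 11.31

C5H10NH + H2O ⇌ C5H10NH2+ + OH-
Kb = 10^(−2.92) = 1.20 × 10^-3
Kb = [OH-]²/(0.00553 − [OH-]) = 1.20 × 10^-3
[OH-] is not negligible relative to C₀; solve [OH-]² + 0.0012·[OH-] − 6.64e-06 = 0.
[OH-] = (−Kb + √(Kb² + 4·Kb·C₀))/2 = 2.04 × 10^-3 M
pOH = −log(2.04 × 10^-3) = 2.69; pH = 14.00 − 2.69 = 11.31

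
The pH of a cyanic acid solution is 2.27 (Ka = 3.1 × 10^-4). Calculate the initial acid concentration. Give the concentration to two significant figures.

C₀ = 9.8 × 10^-2 M

[H+] = 10^(-2.27) = 5.37 × 10^-3 M = x
Ka = x²/(C₀ − x) ⇒ C₀ = x + x²/Ka
C₀ = 5.37 × 10^-3 + (5.37 × 10^-3)²/(3.1 × 10^-4) = 9.84 × 10^-2 M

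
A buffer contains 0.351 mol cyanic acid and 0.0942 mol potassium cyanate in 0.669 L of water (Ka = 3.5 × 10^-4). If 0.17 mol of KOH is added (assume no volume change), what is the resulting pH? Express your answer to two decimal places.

OH- converts HOCN to OCN-: HOCN → 0.181 mol, OCN- → 0.264 mol.
pKa = −log(3.5 × 10^-4) = 3.456
pH = pKa + log(n_OCN-/n_HOCN) = 3.456 + log(0.264/0.181) = 3.456 + (+0.164)

pH = 3.62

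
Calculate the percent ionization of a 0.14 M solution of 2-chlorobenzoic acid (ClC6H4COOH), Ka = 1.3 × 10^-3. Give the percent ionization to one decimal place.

9.2%

ClC6H4COOH ⇌ ClC6H4COO- + H+; let x = [H+] at equilibrium.
Solve x² + 0.0013x − 0.000182 = 0 → x = 1.29 × 10^-2 M
% ionization = x/C₀ × 100% = 1.29 × 10^-2/0.14 × 100% = 9.2%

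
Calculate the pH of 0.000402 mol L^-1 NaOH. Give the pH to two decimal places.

NaOH is a strong base; [OH-] = 0.000402 M.
pOH = -log(0.000402) = 3.40
pH = 14.00 - 3.40 = 10.60

pH = 10.60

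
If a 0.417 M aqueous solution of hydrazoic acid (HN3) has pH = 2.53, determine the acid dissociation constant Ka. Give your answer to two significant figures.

Ka = 2.1 × 10^-5

[H+] = 10^(-2.53) = 2.95 × 10^-3 M
At equilibrium [HA] = 0.417 − 2.95 × 10^-3 = 4.14 × 10^-1 M
Ka = [H+][A-]/[HA] = (2.95 × 10^-3)² / 4.14 × 10^-1 = 2.1 × 10^-5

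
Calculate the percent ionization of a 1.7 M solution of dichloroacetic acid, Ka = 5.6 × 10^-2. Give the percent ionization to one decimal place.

16.6%

Cl2CHCOOH ⇌ Cl2CHCOO- + H+; let x = [H+] at equilibrium.
Solve x² + 0.056x − 0.0952 = 0 → x = 2.82 × 10^-1 M
Fraction ionized = 2.82 × 10^-1 / 1.7 = 0.1659 → 16.6%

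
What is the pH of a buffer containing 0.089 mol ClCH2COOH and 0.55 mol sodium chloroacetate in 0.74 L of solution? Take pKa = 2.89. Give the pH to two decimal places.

pH = 3.68

Henderson–Hasselbalch: pH = pKa + log([ClCH2COO-]/[ClCH2COOH]) = 2.89 + log(0.55/0.089)
pH = 2.89 + (+0.791) = 3.68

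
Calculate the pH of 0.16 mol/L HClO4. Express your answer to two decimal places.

HClO4 is a strong acid and dissociates completely, so [H+] = 0.16 M.
pH = -log(0.16) = 0.80

pH = 0.80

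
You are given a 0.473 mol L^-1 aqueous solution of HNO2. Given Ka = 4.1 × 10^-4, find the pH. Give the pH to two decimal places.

pH = 1.86

HNO2 ⇌ NO2- + H+
Ka = x²/(0.473 − x) = 4.1 × 10^-4
Assume x ≪ 0.473: x ≈ √(4.1 × 10^-4 × 0.473) = 1.39 × 10^-2 M
pH = −log[H+] = −log(1.39 × 10^-2) = 1.86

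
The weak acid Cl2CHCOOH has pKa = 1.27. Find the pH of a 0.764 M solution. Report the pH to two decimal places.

pH = 0.75

Cl2CHCOOH ⇌ Cl2CHCOO- + H+
Ka = 10^(−1.27) = 5.37 × 10^-2
Ka = [H+]²/(0.764 − [H+]) = 5.37 × 10^-2
The 5% rule fails; solving [H+]² + Ka·[H+] − Ka·C₀ = 0 exactly:
[H+] = (−Ka + √(Ka² + 4·Ka·C₀))/2 = 1.77 × 10^-1 M
pH = −log[H+] = −log(1.77 × 10^-1) = 0.75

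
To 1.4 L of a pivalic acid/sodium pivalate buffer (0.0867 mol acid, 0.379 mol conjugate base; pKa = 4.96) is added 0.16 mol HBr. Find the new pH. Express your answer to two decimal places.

Added H+ converts (CH3)3CCOO- to (CH3)3CCOOH: (CH3)3CCOOH → 0.247 mol, (CH3)3CCOO- → 0.219 mol.
Henderson–Hasselbalch with mole ratio 0.219/0.247: pH = 4.96 + (-0.052)

pH = 4.91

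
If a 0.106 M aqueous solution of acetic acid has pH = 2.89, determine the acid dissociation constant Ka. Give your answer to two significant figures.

Ka = 1.6 × 10^-5

[H+] = 10^(-2.89) = 1.29 × 10^-3 M
At equilibrium [HA] = 0.106 − 1.29 × 10^-3 = 1.05 × 10^-1 M
Ka = [H+][A-]/[HA] = (1.29 × 10^-3)² / 1.05 × 10^-1 = 1.6 × 10^-5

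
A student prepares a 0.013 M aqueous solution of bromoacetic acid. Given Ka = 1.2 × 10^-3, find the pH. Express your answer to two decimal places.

pH = 2.47

BrCH2COOH ⇌ BrCH2COO- + H+
Ka = [H+]²/(0.013 − [H+]) = 1.2 × 10^-3
The 5% rule fails; solving [H+]² + Ka·[H+] − Ka·C₀ = 0 exactly:
[H+] = (−Ka + √(Ka² + 4·Ka·C₀))/2 = 3.39 × 10^-3 M
pH = −log[H+] = −log(3.39 × 10^-3) = 2.47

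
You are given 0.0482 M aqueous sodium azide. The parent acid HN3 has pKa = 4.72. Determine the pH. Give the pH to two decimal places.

pH = 8.70

N3- is the conjugate base of the weak acid HN3.
Ka = 10^(−4.72) = 1.91 × 10^-5
Kb = Kw/Ka = 1.0×10^-14 / 1.91 × 10^-5 = 5.24 × 10^-10
Kb = [OH-]²/(0.0482 − [OH-]) = 5.24 × 10^-10
Assume [OH-] ≪ 0.0482: [OH-] ≈ √(5.24 × 10^-10 × 0.0482) = 5.03 × 10^-6 M
([OH-]/C₀ = 0.01% < 5%, so the approximation holds.)
pOH = 5.30, so pH = 14.00 − pOH = 8.70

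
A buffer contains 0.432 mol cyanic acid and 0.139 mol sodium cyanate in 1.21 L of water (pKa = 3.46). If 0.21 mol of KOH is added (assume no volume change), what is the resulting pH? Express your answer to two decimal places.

pH = 3.66

OH- converts HOCN to OCN-: HOCN → 0.222 mol, OCN- → 0.349 mol.
pH = pKa + log(n_OCN-/n_HOCN) = 3.46 + log(0.349/0.222) = 3.46 + (+0.196)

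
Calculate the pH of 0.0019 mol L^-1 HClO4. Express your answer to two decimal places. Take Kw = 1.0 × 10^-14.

HClO4 is a strong acid and dissociates completely, so [H+] = 0.0019 M.
pH = -log(0.0019) = 2.72

pH = 2.72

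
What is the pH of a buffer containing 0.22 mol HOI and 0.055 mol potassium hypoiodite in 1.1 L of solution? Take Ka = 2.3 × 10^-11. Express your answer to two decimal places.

pH = 10.04

pKa = −log(2.3 × 10^-11) = 10.638
pH = pKa + log([A⁻]/[HA]) = 10.638 + log(0.055/0.22)
pH = 10.638 + (-0.602) = 10.04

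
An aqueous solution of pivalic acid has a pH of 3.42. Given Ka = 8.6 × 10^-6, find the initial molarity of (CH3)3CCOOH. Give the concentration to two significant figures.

C₀ = 1.7 × 10^-2 M

[H+] = 10^(-3.42) = 3.80 × 10^-4 M = x
Ka = x²/(C₀ − x) ⇒ C₀ = x + x²/Ka
C₀ = 3.80 × 10^-4 + (3.80 × 10^-4)²/(8.6 × 10^-6) = 1.72 × 10^-2 M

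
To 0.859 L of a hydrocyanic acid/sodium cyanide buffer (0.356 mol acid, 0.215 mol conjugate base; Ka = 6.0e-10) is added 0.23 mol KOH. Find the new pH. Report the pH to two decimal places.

After neutralization: n(HCN) = 0.126 mol, n(CN-) = 0.445 mol.
pKa = −log(6.0 × 10^-10) = 9.222
pH = pKa + log(n_CN-/n_HCN) = 9.222 + log(0.445/0.126) = 9.222 + (+0.548)

pH = 9.77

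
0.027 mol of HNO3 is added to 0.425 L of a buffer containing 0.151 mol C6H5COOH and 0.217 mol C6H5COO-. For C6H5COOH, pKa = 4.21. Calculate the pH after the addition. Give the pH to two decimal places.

pH = 4.24

Added H+ converts C6H5COO- to C6H5COOH: C6H5COOH → 0.178 mol, C6H5COO- → 0.19 mol.
pH = pKa + log([A⁻]/[HA]) = 4.21 + log(0.19/0.178) = 4.21 +0.028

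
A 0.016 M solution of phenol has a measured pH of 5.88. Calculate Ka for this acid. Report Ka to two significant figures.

Ka = 1.1 × 10^-10

[H+] = 10^(-5.88) = 1.32 × 10^-6 M
At equilibrium [HA] = 0.016 − 1.32 × 10^-6 = 1.60 × 10^-2 M
Ka = [H+][A-]/[HA] = (1.32 × 10^-6)² / 1.60 × 10^-2 = 1.1 × 10^-10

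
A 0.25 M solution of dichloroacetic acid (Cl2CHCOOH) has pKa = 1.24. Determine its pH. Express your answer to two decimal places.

pH = 1.02

Cl2CHCOOH ⇌ Cl2CHCOO- + H+
Ka = 10^(−1.24) = 5.75 × 10^-2
Let x = [H+] at equilibrium. Ka = x²/(0.25 − x).
Here C₀/Ka ≈ 4.35, so the small-x approximation fails. Use the quadratic:
x = [−0.0575 + √(0.0575² + 0.0575)]/2 = 9.45 × 10^-2 M
pH = −log[H+] = −log(9.45 × 10^-2) = 1.02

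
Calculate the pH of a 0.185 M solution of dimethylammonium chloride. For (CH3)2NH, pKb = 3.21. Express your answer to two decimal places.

(CH3)2NH2+ is the conjugate acid of the weak base (CH3)2NH.
Kb = 10^(−3.21) = 6.17 × 10^-4
Ka = Kw/Kb = 1.0×10^-14 / 6.17 × 10^-4 = 1.62 × 10^-11
Ka = x²/(0.185 − x) = 1.62 × 10^-11
Assume x ≪ 0.185: x ≈ √(1.62 × 10^-11 × 0.185) = 1.73 × 10^-6 M
(x/C₀ = 0.00094% < 5%, so the approximation holds.)
pH = −log(1.73 × 10^-6) = 5.76

pH = 5.76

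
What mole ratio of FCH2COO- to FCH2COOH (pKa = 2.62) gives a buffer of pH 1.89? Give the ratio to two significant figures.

pH = pKa + log(r) ⇒ log(r) = 1.89 − 2.62 = -0.73
r = [FCH2COO-]/[FCH2COOH] = 10^(-0.73) = 0.186

ratio = 0.19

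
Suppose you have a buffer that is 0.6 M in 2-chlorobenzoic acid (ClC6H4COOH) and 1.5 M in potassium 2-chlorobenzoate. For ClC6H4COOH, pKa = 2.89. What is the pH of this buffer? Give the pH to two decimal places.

Using pH = pKa + log([base]/[acid]) with [base]/[acid] = 1.5/0.6:
pH = 2.89 + (+0.398) = 3.29

pH = 3.29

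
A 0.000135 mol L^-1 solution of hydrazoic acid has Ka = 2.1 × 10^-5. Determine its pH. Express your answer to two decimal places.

pH = 4.36

HN3 ⇌ N3- + H+
Ka = x²/(0.000135 − x) = 2.1 × 10^-5
Here C₀/Ka ≈ 6.43, so the small-x approximation fails. Use the quadratic:
x = (−Ka + √(Ka² + 4·Ka·C₀))/2 = 4.38 × 10^-5 M
pH = −log(4.38 × 10^-5) = 4.36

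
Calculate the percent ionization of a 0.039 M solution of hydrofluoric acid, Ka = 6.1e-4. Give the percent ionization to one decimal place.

11.7%

HF ⇌ F- + H+; let x = [H+] at equilibrium.
Ka = x²/(C₀ − x); solving the quadratic gives x = 4.58 × 10^-3 M.
Fraction ionized = 4.58 × 10^-3 / 0.039 = 0.1174 → 11.7%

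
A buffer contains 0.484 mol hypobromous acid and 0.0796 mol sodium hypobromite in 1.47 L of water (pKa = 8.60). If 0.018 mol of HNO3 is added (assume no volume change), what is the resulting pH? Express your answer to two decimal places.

pH = 7.69

After neutralization: n(HOBr) = 0.502 mol, n(OBr-) = 0.0616 mol.
Henderson–Hasselbalch with mole ratio 0.0616/0.502: pH = 8.60 + (-0.911)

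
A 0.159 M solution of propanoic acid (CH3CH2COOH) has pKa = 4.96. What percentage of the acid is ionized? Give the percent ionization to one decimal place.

CH3CH2COOH ⇌ CH3CH2COO- + H+; let x = [H+] at equilibrium.
Ka = 10^(−4.96) = 1.10 × 10^-5
x ≈ √(Ka·C₀) = √(1.10 × 10^-5 × 0.159) = 1.32 × 10^-3 M
Fraction ionized = 1.32 × 10^-3 / 0.159 = 0.0083 → 0.8%

0.8%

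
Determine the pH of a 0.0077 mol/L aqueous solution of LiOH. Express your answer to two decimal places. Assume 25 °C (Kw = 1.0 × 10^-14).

pH = 11.89

LiOH is a strong base; [OH-] = 0.0077 M.
pOH = -log(0.0077) = 2.11
pH = 14.00 - 2.11 = 11.89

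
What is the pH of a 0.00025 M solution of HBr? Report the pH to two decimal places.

HBr is a strong acid and dissociates completely, so [H+] = 0.00025 M.
pH = -log(0.00025) = 3.60

pH = 3.60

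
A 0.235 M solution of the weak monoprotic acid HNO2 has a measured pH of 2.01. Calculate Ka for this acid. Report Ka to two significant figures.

Ka = 4.2 × 10^-4

[H+] = 10^(-2.01) = 9.77 × 10^-3 M
At equilibrium [HA] = 0.235 − 9.77 × 10^-3 = 2.25 × 10^-1 M
Ka = [H+][A-]/[HA] = (9.77 × 10^-3)² / 2.25 × 10^-1 = 4.2 × 10^-4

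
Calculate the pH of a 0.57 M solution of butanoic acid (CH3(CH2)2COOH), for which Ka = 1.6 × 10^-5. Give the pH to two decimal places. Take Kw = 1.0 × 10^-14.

CH3(CH2)2COOH ⇌ CH3(CH2)2COO- + H+
Let x = [H+] at equilibrium. Ka = x²/(0.57 − x).
Assume x ≪ 0.57: x ≈ √(1.6 × 10^-5 × 0.57) = 3.02 × 10^-3 M
(x/C₀ = 0.53% < 5%, so the approximation holds.)
pH = −log(3.02 × 10^-3) = 2.52

pH = 2.52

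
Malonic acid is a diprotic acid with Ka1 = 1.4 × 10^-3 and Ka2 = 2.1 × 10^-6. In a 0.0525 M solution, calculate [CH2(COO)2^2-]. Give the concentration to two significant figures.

First ionization gives [H+] ≈ [CH2(COOH)COO-] = 7.90 × 10^-3 M.
Second step: Ka2 = [H+][CH2(COO)2^2-]/[CH2(COOH)COO-] ≈ [CH2(COO)2^2-] (since [H+] ≈ [CH2(COOH)COO-]).
So [CH2(COO)2^2-] ≈ Ka2.

2.1 × 10^-6 M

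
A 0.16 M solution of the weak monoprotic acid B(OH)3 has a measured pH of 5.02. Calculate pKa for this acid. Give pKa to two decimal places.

[H+] = 10^(-5.02) = 9.55 × 10^-6 M
At equilibrium [HA] = 0.16 − 9.55 × 10^-6 = 1.60 × 10^-1 M
Ka = [H+][A-]/[HA] = (9.55 × 10^-6)² / 1.60 × 10^-1 = 5.70 × 10^-10
pKa = -log(5.70 × 10^-10) = 9.24

pKa = 9.24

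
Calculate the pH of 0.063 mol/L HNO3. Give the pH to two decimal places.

pH = 1.20

HNO3 is a strong acid and dissociates completely, so [H+] = 0.063 M.
pH = -log(0.063) = 1.20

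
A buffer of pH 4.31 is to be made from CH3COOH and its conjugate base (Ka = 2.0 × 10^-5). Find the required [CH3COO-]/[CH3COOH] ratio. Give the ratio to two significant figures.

ratio = 0.41

pKa = -log(2.0 × 10^-5) = 4.699
pH = pKa + log(r) ⇒ log(r) = 4.31 − 4.699 = -0.389
r = [CH3COO-]/[CH3COOH] = 10^(-0.389) = 0.408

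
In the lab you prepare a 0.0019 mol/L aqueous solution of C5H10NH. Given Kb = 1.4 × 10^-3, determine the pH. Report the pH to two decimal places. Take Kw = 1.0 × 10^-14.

pH = 11.03

C5H10NH + H2O ⇌ C5H10NH2+ + OH-
Let x = [OH-] at equilibrium. Kb = x²/(0.0019 − x).
x is not negligible relative to C₀; solve x² + 0.0014·x − 2.66e-06 = 0.
x = [−0.0014 + √(0.0014² + 1.06e-05)]/2 = 1.07 × 10^-3 M
pOH = 2.97, so pH = 14.00 − pOH = 11.03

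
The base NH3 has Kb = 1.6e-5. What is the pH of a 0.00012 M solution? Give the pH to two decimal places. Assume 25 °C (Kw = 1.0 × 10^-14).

pH = 9.56

NH3 + H2O ⇌ NH4+ + OH-
Kb = x²/(0.00012 − x) = 1.6 × 10^-5
Here C₀/Kb ≈ 7.5, so the small-x approximation fails. Use the quadratic:
x = (−Kb + √(Kb² + 4·Kb·C₀))/2 = 3.65 × 10^-5 M
pOH = 4.44, so pH = 14.00 − pOH = 9.56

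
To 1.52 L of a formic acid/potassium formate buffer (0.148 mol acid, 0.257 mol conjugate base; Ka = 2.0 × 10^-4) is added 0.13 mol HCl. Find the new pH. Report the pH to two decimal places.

pH = 3.36

Added H+ converts HCOO- to HCOOH: HCOOH → 0.278 mol, HCOO- → 0.127 mol.
pKa = −log(2.0 × 10^-4) = 3.699
pH = pKa + log(n_HCOO-/n_HCOOH) = 3.699 + log(0.127/0.278) = 3.699 + (-0.340)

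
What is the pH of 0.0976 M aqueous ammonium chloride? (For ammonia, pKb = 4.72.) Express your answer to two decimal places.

pH = 5.15

NH4+ is the conjugate acid of the weak base NH3.
Kb = 10^(−4.72) = 1.91 × 10^-5
Ka = Kw/Kb = 1.0×10^-14 / 1.91 × 10^-5 = 5.24 × 10^-10
From the ICE table, Ka = [H+]²/(0.0976 − [H+]) = 5.24 × 10^-10.
Assume [H+] ≪ 0.0976: [H+] ≈ √(5.24 × 10^-10 × 0.0976) = 7.15 × 10^-6 M
([H+]/C₀ = 0.0073% < 5%, so the approximation holds.)
pH = −log(7.15 × 10^-6) = 5.15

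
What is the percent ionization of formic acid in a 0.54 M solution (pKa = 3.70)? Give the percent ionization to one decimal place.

1.9%

HCOOH ⇌ HCOO- + H+; let x = [H+] at equilibrium.
Ka = 10^(−3.70) = 2.00 × 10^-4
x ≈ √(Ka·C₀) = √(2.00 × 10^-4 × 0.54) = 1.04 × 10^-2 M
% ionization = x/C₀ × 100% = 1.04 × 10^-2/0.54 × 100% = 1.9%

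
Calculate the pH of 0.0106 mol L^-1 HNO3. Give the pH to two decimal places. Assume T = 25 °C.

HNO3 is a strong acid and dissociates completely, so [H+] = 0.0106 M.
pH = -log(0.0106) = 1.97

pH = 1.97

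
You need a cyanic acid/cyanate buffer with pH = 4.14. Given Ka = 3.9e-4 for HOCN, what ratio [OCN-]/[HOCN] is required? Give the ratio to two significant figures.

pKa = -log(3.9 × 10^-4) = 3.409
pH = pKa + log(r) ⇒ log(r) = 4.14 − 3.409 = +0.731
r = [OCN-]/[HOCN] = 10^(+0.731) = 5.38

ratio = 5.4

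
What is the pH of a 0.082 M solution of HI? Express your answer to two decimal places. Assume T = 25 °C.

HI is a strong acid and dissociates completely, so [H+] = 0.082 M.
pH = -log(0.082) = 1.09

pH = 1.09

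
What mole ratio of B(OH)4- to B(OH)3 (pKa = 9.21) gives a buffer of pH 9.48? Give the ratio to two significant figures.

pH = pKa + log(r) ⇒ log(r) = 9.48 − 9.21 = +0.27
r = [B(OH)4-]/[B(OH)3] = 10^(+0.27) = 1.86

ratio = 1.9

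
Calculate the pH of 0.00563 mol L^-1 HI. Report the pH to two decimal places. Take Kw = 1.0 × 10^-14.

HI is a strong acid and dissociates completely, so [H+] = 0.00563 M.
pH = -log(0.00563) = 2.25

pH = 2.25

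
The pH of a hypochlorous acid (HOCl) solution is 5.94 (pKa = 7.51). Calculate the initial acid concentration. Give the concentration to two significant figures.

[H+] = 10^(-5.94) = 1.15 × 10^-6 M = x
Ka = 10^(−7.51) = 3.09 × 10^-8
Ka = x²/(C₀ − x) ⇒ C₀ = x + x²/Ka
C₀ = 1.15 × 10^-6 + (1.15 × 10^-6)²/(3.09 × 10^-8) = 4.39 × 10^-5 M

C₀ = 4.4 × 10^-5 M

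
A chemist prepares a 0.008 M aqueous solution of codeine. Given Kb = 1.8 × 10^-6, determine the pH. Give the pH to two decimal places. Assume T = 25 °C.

C18H21NO3 + H2O ⇌ C18H22NO3+ + OH-
From the ICE table, Kb = x²/(0.008 − x) = 1.8 × 10^-6.
Neglecting x in the denominator: x = √(1.8 × 10^-6 × 0.008) = 1.20 × 10^-4 M
(x/C₀ = 1.5% < 5%, so the approximation holds.)
pOH = 3.92, so pH = 14.00 − pOH = 10.08

pH = 10.08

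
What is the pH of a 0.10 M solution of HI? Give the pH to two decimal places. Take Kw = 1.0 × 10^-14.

HI is a strong acid and dissociates completely, so [H+] = 0.10 M.
pH = -log(0.1) = 1.00

pH = 1.00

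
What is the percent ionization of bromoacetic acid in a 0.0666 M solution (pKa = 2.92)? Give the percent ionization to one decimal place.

12.6%

BrCH2COOH ⇌ BrCH2COO- + H+; let x = [H+] at equilibrium.
Ka = 10^(−2.92) = 1.20 × 10^-3
Solve x² + 0.0012x − 7.99e-05 = 0 → x = 8.36 × 10^-3 M
Fraction ionized = 8.36 × 10^-3 / 0.0666 = 0.1255 → 12.6%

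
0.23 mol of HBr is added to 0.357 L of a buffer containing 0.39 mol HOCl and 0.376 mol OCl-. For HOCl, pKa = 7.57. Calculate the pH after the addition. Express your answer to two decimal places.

After neutralization: n(HOCl) = 0.62 mol, n(OCl-) = 0.146 mol.
pH = pKa + log([A⁻]/[HA]) = 7.57 + log(0.146/0.62) = 7.57 -0.628

pH = 6.94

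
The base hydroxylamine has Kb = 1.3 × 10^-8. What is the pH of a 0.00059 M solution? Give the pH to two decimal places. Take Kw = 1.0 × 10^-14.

NH2OH + H2O ⇌ NH3OH+ + OH-
From the ICE table, Kb = [OH-]²/(0.00059 − [OH-]) = 1.3 × 10^-8.
Neglecting [OH-] in the denominator: [OH-] = √(1.3 × 10^-8 × 0.00059) = 2.77 × 10^-6 M
pOH = 5.56, so pH = 14.00 − pOH = 8.44

pH = 8.44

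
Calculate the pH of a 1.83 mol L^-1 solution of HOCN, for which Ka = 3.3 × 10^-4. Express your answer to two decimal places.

pH = 1.61

HOCN ⇌ OCN- + H+
Ka = [H+]²/(1.83 − [H+]) = 3.3 × 10^-4
Since Ka ≪ C₀, [H+] ≈ √(Ka·C₀) = 2.46 × 10^-2 M.
pH = −log(2.46 × 10^-2) = 1.61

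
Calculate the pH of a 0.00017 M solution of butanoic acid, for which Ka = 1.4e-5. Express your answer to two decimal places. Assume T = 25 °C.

pH = 4.37

CH3(CH2)2COOH ⇌ CH3(CH2)2COO- + H+
Ka = x²/(0.00017 − x) = 1.4 × 10^-5
x is not negligible relative to C₀; solve x² + 1.4e-05·x − 2.38e-09 = 0.
x = [−1.4e-05 + √(1.4e-05² + 9.52e-09)]/2 = 4.23 × 10^-5 M
pH = −log[H+] = −log(4.23 × 10^-5) = 4.37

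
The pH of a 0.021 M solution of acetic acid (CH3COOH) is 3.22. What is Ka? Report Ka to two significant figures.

Ka = 1.8 × 10^-5

[H+] = 10^(-3.22) = 6.03 × 10^-4 M
At equilibrium [HA] = 0.021 − 6.03 × 10^-4 = 2.04 × 10^-2 M
Ka = [H+][A-]/[HA] = (6.03 × 10^-4)² / 2.04 × 10^-2 = 1.8 × 10^-5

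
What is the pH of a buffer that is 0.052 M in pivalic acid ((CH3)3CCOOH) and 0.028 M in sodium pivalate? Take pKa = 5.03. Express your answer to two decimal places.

pH = pKa + log([A⁻]/[HA]) = 5.03 + log(0.028/0.052)
pH = 5.03 + (-0.269) = 4.76

pH = 4.76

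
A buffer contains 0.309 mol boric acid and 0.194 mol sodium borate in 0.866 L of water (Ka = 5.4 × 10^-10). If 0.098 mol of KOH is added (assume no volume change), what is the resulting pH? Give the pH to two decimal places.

pH = 9.41

OH- converts B(OH)3 to B(OH)4-: B(OH)3 → 0.211 mol, B(OH)4- → 0.292 mol.
pKa = −log(5.4 × 10^-10) = 9.268
Henderson–Hasselbalch with mole ratio 0.292/0.211: pH = 9.268 + (+0.141)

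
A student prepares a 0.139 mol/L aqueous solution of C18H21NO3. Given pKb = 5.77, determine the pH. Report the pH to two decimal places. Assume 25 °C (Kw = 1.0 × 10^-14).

pH = 10.69

C18H21NO3 + H2O ⇌ C18H22NO3+ + OH-
Kb = 10^(−5.77) = 1.70 × 10^-6
Kb = x²/(0.139 − x) = 1.70 × 10^-6
Since Kb ≪ C₀, x ≈ √(Kb·C₀) = 4.86 × 10^-4 M.
Check: 0.35% ionized — well under 5%, approximation valid.
pOH = 3.31, so pH = 14.00 − pOH = 10.69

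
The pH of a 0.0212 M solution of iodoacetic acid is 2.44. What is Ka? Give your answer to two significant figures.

[H+] = 10^(-2.44) = 3.63 × 10^-3 M
At equilibrium [HA] = 0.0212 − 3.63 × 10^-3 = 1.76 × 10^-2 M
Ka = [H+][A-]/[HA] = (3.63 × 10^-3)² / 1.76 × 10^-2 = 7.5 × 10^-4

Ka = 7.5 × 10^-4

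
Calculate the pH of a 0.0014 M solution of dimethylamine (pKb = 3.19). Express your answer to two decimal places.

pH = 10.83

(CH3)2NH + H2O ⇌ (CH3)2NH2+ + OH-
Kb = 10^(−3.19) = 6.46 × 10^-4
From the ICE table, Kb = [OH-]²/(0.0014 − [OH-]) = 6.46 × 10^-4.
The 5% rule fails; solving [OH-]² + Kb·[OH-] − Kb·C₀ = 0 exactly:
[OH-] = [−0.000646 + √(0.000646² + 3.62e-06)]/2 = 6.81 × 10^-4 M
pOH = 3.17, so pH = 14.00 − pOH = 10.83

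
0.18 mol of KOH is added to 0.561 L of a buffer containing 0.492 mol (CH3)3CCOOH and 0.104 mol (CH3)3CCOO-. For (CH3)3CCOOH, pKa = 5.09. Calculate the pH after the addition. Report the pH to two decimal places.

pH = 5.05

After neutralization: n((CH3)3CCOOH) = 0.312 mol, n((CH3)3CCOO-) = 0.284 mol.
pH = pKa + log([A⁻]/[HA]) = 5.09 + log(0.284/0.312) = 5.09 -0.041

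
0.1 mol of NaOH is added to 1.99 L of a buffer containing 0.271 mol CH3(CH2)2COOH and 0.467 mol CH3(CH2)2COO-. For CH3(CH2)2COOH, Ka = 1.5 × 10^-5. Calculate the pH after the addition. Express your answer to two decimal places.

OH- converts CH3(CH2)2COOH to CH3(CH2)2COO-: CH3(CH2)2COOH → 0.171 mol, CH3(CH2)2COO- → 0.567 mol.
pKa = −log(1.5 × 10^-5) = 4.824
pH = pKa + log(n_CH3(CH2)2COO-/n_CH3(CH2)2COOH) = 4.824 + log(0.567/0.171) = 4.824 + (+0.521)

pH = 5.34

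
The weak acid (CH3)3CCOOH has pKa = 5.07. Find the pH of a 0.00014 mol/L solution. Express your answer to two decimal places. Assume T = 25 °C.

pH = 4.52

(CH3)3CCOOH ⇌ (CH3)3CCOO- + H+
Ka = 10^(−5.07) = 8.51 × 10^-6
Ka = [H+]²/(0.00014 − [H+]) = 8.51 × 10^-6
The 5% rule fails; solving [H+]² + Ka·[H+] − Ka·C₀ = 0 exactly:
[H+] = (−Ka + √(Ka² + 4·Ka·C₀))/2 = 3.05 × 10^-5 M
pH = −log(3.05 × 10^-5) = 4.52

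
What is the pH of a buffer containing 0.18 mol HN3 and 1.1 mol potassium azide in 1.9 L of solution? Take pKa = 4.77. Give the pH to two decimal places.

pH = 5.56

Henderson–Hasselbalch: pH = pKa + log([N3-]/[HN3]) = 4.77 + log(1.1/0.18)
pH = 4.77 + (+0.786) = 5.56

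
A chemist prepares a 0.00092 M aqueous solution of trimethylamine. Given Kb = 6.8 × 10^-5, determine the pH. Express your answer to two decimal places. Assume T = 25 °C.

pH = 10.34

(CH3)3N + H2O ⇌ (CH3)3NH+ + OH-
From the ICE table, Kb = x²/(0.00092 − x) = 6.8 × 10^-5.
The 5% rule fails; solving x² + Kb·x − Kb·C₀ = 0 exactly:
x = [−6.8e-05 + √(6.8e-05² + 2.5e-07)]/2 = 2.18 × 10^-4 M
pOH = 3.66, so pH = 14.00 − pOH = 10.34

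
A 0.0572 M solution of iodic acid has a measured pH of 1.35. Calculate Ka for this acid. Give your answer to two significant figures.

Ka = 1.6 × 10^-1

[H+] = 10^(-1.35) = 4.47 × 10^-2 M
At equilibrium [HA] = 0.0572 − 4.47 × 10^-2 = 1.25 × 10^-2 M
Ka = [H+][A-]/[HA] = (4.47 × 10^-2)² / 1.25 × 10^-2 = 1.6 × 10^-1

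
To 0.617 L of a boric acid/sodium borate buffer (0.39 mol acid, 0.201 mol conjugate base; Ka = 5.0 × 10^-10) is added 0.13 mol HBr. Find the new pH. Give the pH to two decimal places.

pH = 8.44

After neutralization: n(B(OH)3) = 0.52 mol, n(B(OH)4-) = 0.071 mol.
pKa = −log(5.0 × 10^-10) = 9.301
pH = pKa + log(n_B(OH)4-/n_B(OH)3) = 9.301 + log(0.071/0.52) = 9.301 + (-0.865)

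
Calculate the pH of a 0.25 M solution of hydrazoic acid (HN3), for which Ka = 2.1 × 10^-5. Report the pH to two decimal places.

HN3 ⇌ N3- + H+
From the ICE table, Ka = x²/(0.25 − x) = 2.1 × 10^-5.
Assume x ≪ 0.25: x ≈ √(2.1 × 10^-5 × 0.25) = 2.29 × 10^-3 M
pH = −log(2.29 × 10^-3) = 2.64

pH = 2.64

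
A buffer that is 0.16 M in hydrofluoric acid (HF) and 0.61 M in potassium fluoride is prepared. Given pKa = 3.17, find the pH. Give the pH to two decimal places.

Using pH = pKa + log([base]/[acid]) with [base]/[acid] = 0.61/0.16:
pH = 3.17 + (+0.581) = 3.75

pH = 3.75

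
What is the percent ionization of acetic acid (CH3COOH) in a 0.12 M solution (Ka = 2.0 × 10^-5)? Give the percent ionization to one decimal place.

1.3%

CH3COOH ⇌ CH3COO- + H+; let x = [H+] at equilibrium.
x ≈ √(Ka·C₀) = √(2.0 × 10^-5 × 0.12) = 1.55 × 10^-3 M
% ionization = x/C₀ × 100% = 1.55 × 10^-3/0.12 × 100% = 1.3%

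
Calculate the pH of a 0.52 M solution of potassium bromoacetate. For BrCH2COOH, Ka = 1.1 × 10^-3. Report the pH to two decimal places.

pH = 8.34

BrCH2COO- is the conjugate base of the weak acid BrCH2COOH.
Kb = Kw/Ka = 1.0×10^-14 / 1.1 × 10^-3 = 9.09 × 10^-12
From the ICE table, Kb = [OH-]²/(0.52 − [OH-]) = 9.09 × 10^-12.
Since Kb ≪ C₀, [OH-] ≈ √(Kb·C₀) = 2.17 × 10^-6 M.
pOH = 5.66, so pH = 14.00 − pOH = 8.34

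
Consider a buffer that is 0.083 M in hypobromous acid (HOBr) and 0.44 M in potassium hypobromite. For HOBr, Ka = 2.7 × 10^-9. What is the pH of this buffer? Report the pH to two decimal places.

pKa = −log(2.7 × 10^-9) = 8.569
Using pH = pKa + log([base]/[acid]) with [base]/[acid] = 0.44/0.083:
pH = 8.569 + (+0.724) = 9.29

pH = 9.29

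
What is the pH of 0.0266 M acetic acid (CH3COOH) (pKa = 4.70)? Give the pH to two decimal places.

CH3COOH ⇌ CH3COO- + H+
Ka = 10^(−4.70) = 2.00 × 10^-5
Ka = x²/(0.0266 − x) = 2.00 × 10^-5
Assume x ≪ 0.0266: x ≈ √(2.00 × 10^-5 × 0.0266) = 7.29 × 10^-4 M
Check: 2.7% ionized — well under 5%, approximation valid.
pH = −log(7.29 × 10^-4) = 3.14

pH = 3.14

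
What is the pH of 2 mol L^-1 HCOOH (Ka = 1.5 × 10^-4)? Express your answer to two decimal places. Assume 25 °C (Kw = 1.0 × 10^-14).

HCOOH ⇌ HCOO- + H+
From the ICE table, Ka = x²/(2 − x) = 1.5 × 10^-4.
Since Ka ≪ C₀, x ≈ √(Ka·C₀) = 1.73 × 10^-2 M.
(x/C₀ = 0.87% < 5%, so the approximation holds.)
pH = −log[H+] = −log(1.73 × 10^-2) = 1.76

pH = 1.76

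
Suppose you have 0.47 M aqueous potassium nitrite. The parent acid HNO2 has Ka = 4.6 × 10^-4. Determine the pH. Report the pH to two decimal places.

NO2- is the conjugate base of the weak acid HNO2.
Kb = Kw/Ka = 1.0×10^-14 / 4.6 × 10^-4 = 2.17 × 10^-11
Kb = [OH-]²/(0.47 − [OH-]) = 2.17 × 10^-11
Since Kb ≪ C₀, [OH-] ≈ √(Kb·C₀) = 3.19 × 10^-6 M.
([OH-]/C₀ = 0.00068% < 5%, so the approximation holds.)
pOH = 5.50, so pH = 14.00 − pOH = 8.50

pH = 8.50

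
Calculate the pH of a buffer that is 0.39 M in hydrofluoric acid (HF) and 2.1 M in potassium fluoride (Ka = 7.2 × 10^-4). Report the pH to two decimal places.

pKa = −log(7.2 × 10^-4) = 3.143
Henderson–Hasselbalch: pH = pKa + log([F-]/[HF]) = 3.143 + log(2.1/0.39)
pH = 3.143 + (+0.731) = 3.87

pH = 3.87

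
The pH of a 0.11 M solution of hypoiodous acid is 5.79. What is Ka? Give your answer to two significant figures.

Ka = 2.4 × 10^-11

[H+] = 10^(-5.79) = 1.62 × 10^-6 M
At equilibrium [HA] = 0.11 − 1.62 × 10^-6 = 1.10 × 10^-1 M
Ka = [H+][A-]/[HA] = (1.62 × 10^-6)² / 1.10 × 10^-1 = 2.4 × 10^-11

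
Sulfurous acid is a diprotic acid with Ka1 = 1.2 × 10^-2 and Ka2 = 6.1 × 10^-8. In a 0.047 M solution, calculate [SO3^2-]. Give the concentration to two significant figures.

First ionization gives [H+] ≈ [HSO3-] = 1.85 × 10^-2 M.
Second step: Ka2 = [H+][SO3^2-]/[HSO3-] ≈ [SO3^2-] (since [H+] ≈ [HSO3-]).
So [SO3^2-] ≈ Ka2.

6.1 × 10^-8 M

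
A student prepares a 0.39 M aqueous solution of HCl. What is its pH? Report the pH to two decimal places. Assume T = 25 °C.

HCl is a strong acid and dissociates completely, so [H+] = 0.39 M.
pH = -log(0.39) = 0.41

pH = 0.41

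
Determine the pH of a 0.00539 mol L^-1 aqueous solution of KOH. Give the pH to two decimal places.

pH = 11.73

KOH is a strong base; [OH-] = 0.00539 M.
pOH = -log(0.00539) = 2.27
pH = 14.00 - 2.27 = 11.73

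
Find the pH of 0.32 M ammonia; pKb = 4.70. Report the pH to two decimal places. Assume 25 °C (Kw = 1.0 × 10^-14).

NH3 + H2O ⇌ NH4+ + OH-
Kb = 10^(−4.70) = 2.00 × 10^-5
Let x = [OH-] at equilibrium. Kb = x²/(0.32 − x).
Assume x ≪ 0.32: x ≈ √(2.00 × 10^-5 × 0.32) = 2.53 × 10^-3 M
pOH = 2.60, so pH = 14.00 − pOH = 11.40

pH = 11.40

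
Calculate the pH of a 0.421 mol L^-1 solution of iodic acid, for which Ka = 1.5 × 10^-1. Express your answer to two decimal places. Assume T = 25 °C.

HIO3 ⇌ IO3- + H+
Let x = [H+] at equilibrium. Ka = x²/(0.421 − x).
The 5% rule fails; solving x² + Ka·x − Ka·C₀ = 0 exactly:
x = (−Ka + √(Ka² + 4·Ka·C₀))/2 = 1.87 × 10^-1 M
pH = −log(1.87 × 10^-1) = 0.73

pH = 0.73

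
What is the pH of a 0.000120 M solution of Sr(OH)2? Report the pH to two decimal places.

Sr(OH)2 is a strong base (each formula unit releases 2 OH-); [OH-] = 0.00024 M.
pOH = -log(0.00024) = 3.62
pH = 14.00 - 3.62 = 10.38

pH = 10.38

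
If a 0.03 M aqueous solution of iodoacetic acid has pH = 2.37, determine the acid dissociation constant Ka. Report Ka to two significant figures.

[H+] = 10^(-2.37) = 4.27 × 10^-3 M
At equilibrium [HA] = 0.03 − 4.27 × 10^-3 = 2.57 × 10^-2 M
Ka = [H+][A-]/[HA] = (4.27 × 10^-3)² / 2.57 × 10^-2 = 7.1 × 10^-4

Ka = 7.1 × 10^-4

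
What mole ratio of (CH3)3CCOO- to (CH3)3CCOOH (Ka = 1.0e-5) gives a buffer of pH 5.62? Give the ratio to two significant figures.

pKa = -log(1.0 × 10^-5) = 5.000
pH = pKa + log(r) ⇒ log(r) = 5.62 − 5.000 = +0.620
r = [(CH3)3CCOO-]/[(CH3)3CCOOH] = 10^(+0.620) = 4.17

ratio = 4.2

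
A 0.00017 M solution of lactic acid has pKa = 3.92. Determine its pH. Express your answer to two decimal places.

CH3CH(OH)COOH ⇌ CH3CH(OH)COO- + H+
Ka = 10^(−3.92) = 1.20 × 10^-4
From the ICE table, Ka = [H+]²/(0.00017 − [H+]) = 1.20 × 10^-4.
The 5% rule fails; solving [H+]² + Ka·[H+] − Ka·C₀ = 0 exactly:
[H+] = [−0.00012 + √(0.00012² + 8.16e-08)]/2 = 9.49 × 10^-5 M
pH = −log(9.49 × 10^-5) = 4.02

pH = 4.02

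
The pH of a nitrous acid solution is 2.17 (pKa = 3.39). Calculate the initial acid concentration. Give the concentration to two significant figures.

C₀ = 1.2 × 10^-1 M

[H+] = 10^(-2.17) = 6.76 × 10^-3 M = x
Ka = 10^(−3.39) = 4.07 × 10^-4
Ka = x²/(C₀ − x) ⇒ C₀ = x + x²/Ka
C₀ = 6.76 × 10^-3 + (6.76 × 10^-3)²/(4.07 × 10^-4) = 1.19 × 10^-1 M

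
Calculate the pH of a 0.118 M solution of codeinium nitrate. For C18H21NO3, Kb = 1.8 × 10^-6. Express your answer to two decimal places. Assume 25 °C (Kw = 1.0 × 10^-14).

pH = 4.59

C18H22NO3+ is the conjugate acid of the weak base C18H21NO3.
Ka = Kw/Kb = 1.0×10^-14 / 1.8 × 10^-6 = 5.56 × 10^-9
From the ICE table, Ka = x²/(0.118 − x) = 5.56 × 10^-9.
Neglecting x in the denominator: x = √(5.56 × 10^-9 × 0.118) = 2.56 × 10^-5 M
pH = −log[H+] = −log(2.56 × 10^-5) = 4.59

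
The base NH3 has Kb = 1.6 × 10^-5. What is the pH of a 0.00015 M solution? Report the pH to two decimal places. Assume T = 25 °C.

NH3 + H2O ⇌ NH4+ + OH-
Kb = x²/(0.00015 − x) = 1.6 × 10^-5
x is not negligible relative to C₀; solve x² + 1.6e-05·x − 2.4e-09 = 0.
x = (−Kb + √(Kb² + 4·Kb·C₀))/2 = 4.16 × 10^-5 M
pOH = −log(4.16 × 10^-5) = 4.38; pH = 14.00 − 4.38 = 9.62

pH = 9.62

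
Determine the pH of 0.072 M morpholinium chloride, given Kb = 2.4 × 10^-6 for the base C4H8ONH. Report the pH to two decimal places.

C4H8ONH2+ is the conjugate acid of the weak base C4H8ONH.
Ka = Kw/Kb = 1.0×10^-14 / 2.4 × 10^-6 = 4.17 × 10^-9
From the ICE table, Ka = [H+]²/(0.072 − [H+]) = 4.17 × 10^-9.
Neglecting [H+] in the denominator: [H+] = √(4.17 × 10^-9 × 0.072) = 1.73 × 10^-5 M
pH = −log[H+] = −log(1.73 × 10^-5) = 4.76

pH = 4.76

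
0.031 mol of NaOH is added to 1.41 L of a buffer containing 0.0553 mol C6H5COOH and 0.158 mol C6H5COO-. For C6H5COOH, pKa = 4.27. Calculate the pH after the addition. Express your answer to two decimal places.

After neutralization: n(C6H5COOH) = 0.0243 mol, n(C6H5COO-) = 0.189 mol.
pH = pKa + log(n_C6H5COO-/n_C6H5COOH) = 4.27 + log(0.189/0.0243) = 4.27 + (+0.891)

pH = 5.16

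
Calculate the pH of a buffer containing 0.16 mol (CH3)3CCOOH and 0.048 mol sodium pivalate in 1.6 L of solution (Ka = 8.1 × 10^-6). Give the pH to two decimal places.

pKa = −log(8.1 × 10^-6) = 5.092
Using pH = pKa + log([base]/[acid]) with [base]/[acid] = 0.048/0.16:
pH = 5.092 + (-0.523) = 4.57

pH = 4.57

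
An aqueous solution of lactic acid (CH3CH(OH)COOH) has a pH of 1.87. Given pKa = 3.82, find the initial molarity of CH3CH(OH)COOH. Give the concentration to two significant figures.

[H+] = 10^(-1.87) = 1.35 × 10^-2 M = x
Ka = 10^(−3.82) = 1.51 × 10^-4
Ka = x²/(C₀ − x) ⇒ C₀ = x + x²/Ka
C₀ = 1.35 × 10^-2 + (1.35 × 10^-2)²/(1.51 × 10^-4) = 1.22 M

C₀ = 1.2 M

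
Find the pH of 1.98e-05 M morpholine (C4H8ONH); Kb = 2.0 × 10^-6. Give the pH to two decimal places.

pH = 8.73

C4H8ONH + H2O ⇌ C4H8ONH2+ + OH-
From the ICE table, Kb = x²/(1.98e-05 − x) = 2.0 × 10^-6.
Here C₀/Kb ≈ 9.9, so the small-x approximation fails. Use the quadratic:
x = [−2e-06 + √(2e-06² + 1.58e-10)]/2 = 5.37 × 10^-6 M
pOH = −log(5.37 × 10^-6) = 5.27; pH = 14.00 − 5.27 = 8.73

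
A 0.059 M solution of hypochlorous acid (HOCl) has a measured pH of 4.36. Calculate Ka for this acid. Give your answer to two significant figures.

[H+] = 10^(-4.36) = 4.37 × 10^-5 M
At equilibrium [HA] = 0.059 − 4.37 × 10^-5 = 5.90 × 10^-2 M
Ka = [H+][A-]/[HA] = (4.37 × 10^-5)² / 5.90 × 10^-2 = 3.2 × 10^-8

Ka = 3.2 × 10^-8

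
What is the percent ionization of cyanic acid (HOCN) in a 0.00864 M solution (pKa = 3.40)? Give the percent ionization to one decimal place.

19.3%

HOCN ⇌ OCN- + H+; let x = [H+] at equilibrium.
Ka = 10^(−3.40) = 3.98 × 10^-4
Ka = x²/(C₀ − x); solving the quadratic gives x = 1.67 × 10^-3 M.
Fraction ionized = 1.67 × 10^-3 / 0.00864 = 0.1933 → 19.3%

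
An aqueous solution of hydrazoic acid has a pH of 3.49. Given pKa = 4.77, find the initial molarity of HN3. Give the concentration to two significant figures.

C₀ = 6.5 × 10^-3 M

[H+] = 10^(-3.49) = 3.24 × 10^-4 M = x
Ka = 10^(−4.77) = 1.70 × 10^-5
Ka = x²/(C₀ − x) ⇒ C₀ = x + x²/Ka
C₀ = 3.24 × 10^-4 + (3.24 × 10^-4)²/(1.70 × 10^-5) = 6.50 × 10^-3 M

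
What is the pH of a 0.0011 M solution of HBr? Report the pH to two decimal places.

HBr is a strong acid and dissociates completely, so [H+] = 0.0011 M.
pH = -log(0.0011) = 2.96

pH = 2.96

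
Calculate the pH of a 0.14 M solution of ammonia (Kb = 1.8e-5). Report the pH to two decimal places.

NH3 + H2O ⇌ NH4+ + OH-
Kb = [OH-]²/(0.14 − [OH-]) = 1.8 × 10^-5
Neglecting [OH-] in the denominator: [OH-] = √(1.8 × 10^-5 × 0.14) = 1.59 × 10^-3 M
pOH = 2.80, so pH = 14.00 − pOH = 11.20

pH = 11.20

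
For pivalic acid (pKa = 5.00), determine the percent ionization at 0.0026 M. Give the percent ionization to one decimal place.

(CH3)3CCOOH ⇌ (CH3)3CCOO- + H+; let x = [H+] at equilibrium.
Ka = 10^(−5.00) = 1.00 × 10^-5
Ka = x²/(C₀ − x); solving the quadratic gives x = 1.56 × 10^-4 M.
% ionization = x/C₀ × 100% = 1.56 × 10^-4/0.0026 × 100% = 6.0%

6.0%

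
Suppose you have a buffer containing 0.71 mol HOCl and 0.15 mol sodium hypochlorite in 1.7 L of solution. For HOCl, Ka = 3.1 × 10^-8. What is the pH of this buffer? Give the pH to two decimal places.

pKa = −log(3.1 × 10^-8) = 7.509
Using pH = pKa + log([base]/[acid]) with [base]/[acid] = 0.15/0.71:
pH = 7.509 + (-0.675) = 6.83

pH = 6.83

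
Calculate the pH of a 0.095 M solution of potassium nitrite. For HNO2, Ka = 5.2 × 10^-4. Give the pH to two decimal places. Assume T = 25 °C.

NO2- is the conjugate base of the weak acid HNO2.
Kb = Kw/Ka = 1.0×10^-14 / 5.2 × 10^-4 = 1.92 × 10^-11
From the ICE table, Kb = [OH-]²/(0.095 − [OH-]) = 1.92 × 10^-11.
Neglecting [OH-] in the denominator: [OH-] = √(1.92 × 10^-11 × 0.095) = 1.35 × 10^-6 M
pOH = 5.87, so pH = 14.00 − pOH = 8.13

pH = 8.13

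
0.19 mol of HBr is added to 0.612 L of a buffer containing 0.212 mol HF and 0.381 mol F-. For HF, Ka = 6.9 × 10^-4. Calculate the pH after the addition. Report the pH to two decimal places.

Added H+ converts F- to HF: HF → 0.402 mol, F- → 0.191 mol.
pKa = −log(6.9 × 10^-4) = 3.161
pH = pKa + log([A⁻]/[HA]) = 3.161 + log(0.191/0.402) = 3.161 -0.323

pH = 2.84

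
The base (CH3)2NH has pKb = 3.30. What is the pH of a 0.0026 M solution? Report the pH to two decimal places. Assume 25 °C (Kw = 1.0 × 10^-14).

pH = 10.96

(CH3)2NH + H2O ⇌ (CH3)2NH2+ + OH-
Kb = 10^(−3.30) = 5.01 × 10^-4
From the ICE table, Kb = [OH-]²/(0.0026 − [OH-]) = 5.01 × 10^-4.
The 5% rule fails; solving [OH-]² + Kb·[OH-] − Kb·C₀ = 0 exactly:
[OH-] = [−0.000501 + √(0.000501² + 5.21e-06)]/2 = 9.18 × 10^-4 M
pOH = −log(9.18 × 10^-4) = 3.04; pH = 14.00 − 3.04 = 10.96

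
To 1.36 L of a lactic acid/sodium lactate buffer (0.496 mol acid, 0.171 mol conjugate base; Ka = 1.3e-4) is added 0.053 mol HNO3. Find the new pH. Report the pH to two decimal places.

After neutralization: n(CH3CH(OH)COOH) = 0.549 mol, n(CH3CH(OH)COO-) = 0.118 mol.
pKa = −log(1.3 × 10^-4) = 3.886
pH = pKa + log(n_CH3CH(OH)COO-/n_CH3CH(OH)COOH) = 3.886 + log(0.118/0.549) = 3.886 + (-0.668)

pH = 3.22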